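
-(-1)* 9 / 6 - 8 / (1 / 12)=-94.50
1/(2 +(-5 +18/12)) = -2/3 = -0.67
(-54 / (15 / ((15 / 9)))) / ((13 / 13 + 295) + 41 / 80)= -160 / 7907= -0.02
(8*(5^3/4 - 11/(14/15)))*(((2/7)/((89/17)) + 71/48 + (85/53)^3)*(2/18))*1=13730205494725/140238560952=97.91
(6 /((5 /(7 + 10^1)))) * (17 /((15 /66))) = 38148 /25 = 1525.92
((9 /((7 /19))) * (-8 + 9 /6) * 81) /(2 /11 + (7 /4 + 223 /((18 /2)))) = -35652474 /74039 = -481.54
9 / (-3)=-3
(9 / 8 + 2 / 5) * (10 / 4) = 61 / 16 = 3.81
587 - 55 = 532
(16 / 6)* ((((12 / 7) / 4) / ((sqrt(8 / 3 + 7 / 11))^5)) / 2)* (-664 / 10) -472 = -472 -1446192* sqrt(3597) / 45326015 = -473.91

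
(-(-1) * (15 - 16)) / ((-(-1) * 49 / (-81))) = 81 / 49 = 1.65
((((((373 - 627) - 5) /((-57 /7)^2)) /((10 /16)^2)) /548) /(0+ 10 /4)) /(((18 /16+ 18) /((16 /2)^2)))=-207929344 /8512786125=-0.02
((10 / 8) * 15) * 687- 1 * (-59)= 51761 / 4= 12940.25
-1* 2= -2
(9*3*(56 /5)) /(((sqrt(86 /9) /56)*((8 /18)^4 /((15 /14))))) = 11160261*sqrt(86) /688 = 150430.24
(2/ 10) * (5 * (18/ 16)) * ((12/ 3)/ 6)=3/ 4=0.75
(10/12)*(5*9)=75/2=37.50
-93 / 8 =-11.62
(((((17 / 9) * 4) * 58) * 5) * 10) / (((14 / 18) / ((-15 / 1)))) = -2958000 / 7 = -422571.43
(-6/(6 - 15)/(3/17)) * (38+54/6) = 177.56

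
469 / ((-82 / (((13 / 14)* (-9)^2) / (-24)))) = 23517 / 1312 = 17.92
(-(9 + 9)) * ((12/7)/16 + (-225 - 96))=80865/14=5776.07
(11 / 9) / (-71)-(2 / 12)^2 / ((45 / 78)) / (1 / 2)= -1088 / 9585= -0.11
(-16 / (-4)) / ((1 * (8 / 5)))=5 / 2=2.50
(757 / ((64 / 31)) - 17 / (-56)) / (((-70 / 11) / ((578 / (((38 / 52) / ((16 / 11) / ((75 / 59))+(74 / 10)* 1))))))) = -6547297601 / 16800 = -389720.10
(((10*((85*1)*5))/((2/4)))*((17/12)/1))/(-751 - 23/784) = -28322000/1766421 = -16.03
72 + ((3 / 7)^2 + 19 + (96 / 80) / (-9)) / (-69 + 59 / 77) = 71.72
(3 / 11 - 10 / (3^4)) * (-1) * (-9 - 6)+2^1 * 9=6011 / 297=20.24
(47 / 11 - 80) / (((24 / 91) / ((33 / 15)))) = -75803 / 120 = -631.69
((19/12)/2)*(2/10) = 19/120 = 0.16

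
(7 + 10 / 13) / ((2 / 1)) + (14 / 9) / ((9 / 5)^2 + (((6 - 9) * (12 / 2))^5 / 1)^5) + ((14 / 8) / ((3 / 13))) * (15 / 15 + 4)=41.80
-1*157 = -157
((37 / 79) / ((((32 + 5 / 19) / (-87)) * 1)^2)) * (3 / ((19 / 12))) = 191556252 / 29685751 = 6.45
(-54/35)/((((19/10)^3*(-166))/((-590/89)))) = -3186000/354672031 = -0.01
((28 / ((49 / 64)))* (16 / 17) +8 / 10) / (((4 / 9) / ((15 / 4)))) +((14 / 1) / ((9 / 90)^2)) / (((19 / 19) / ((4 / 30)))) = 690919 / 1428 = 483.84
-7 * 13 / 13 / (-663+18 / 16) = 56 / 5295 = 0.01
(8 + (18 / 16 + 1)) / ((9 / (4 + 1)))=45 / 8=5.62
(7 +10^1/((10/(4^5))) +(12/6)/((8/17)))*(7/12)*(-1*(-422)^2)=-1290530227/12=-107544185.58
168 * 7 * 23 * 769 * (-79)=-1643193048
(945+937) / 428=941 / 214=4.40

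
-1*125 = -125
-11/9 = -1.22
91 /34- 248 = -8341 /34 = -245.32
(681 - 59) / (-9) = -622 / 9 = -69.11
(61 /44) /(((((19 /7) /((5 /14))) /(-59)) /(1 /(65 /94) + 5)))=-69.38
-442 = -442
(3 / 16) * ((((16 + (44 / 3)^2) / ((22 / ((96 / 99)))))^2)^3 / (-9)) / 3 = -84914121928861548544000000 / 10943023107606534329121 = -7759.66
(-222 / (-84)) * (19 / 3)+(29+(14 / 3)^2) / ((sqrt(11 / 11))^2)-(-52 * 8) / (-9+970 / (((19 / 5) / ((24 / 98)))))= 157542181 / 2092482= 75.29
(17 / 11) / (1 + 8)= 17 / 99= 0.17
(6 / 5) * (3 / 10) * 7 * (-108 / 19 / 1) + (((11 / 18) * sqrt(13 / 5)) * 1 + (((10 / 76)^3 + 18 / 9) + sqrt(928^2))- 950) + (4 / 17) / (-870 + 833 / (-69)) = -48715614311717 / 1419361677800 + 11 * sqrt(65) / 90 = -33.34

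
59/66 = 0.89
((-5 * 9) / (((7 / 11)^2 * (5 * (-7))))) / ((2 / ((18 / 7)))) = 9801 / 2401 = 4.08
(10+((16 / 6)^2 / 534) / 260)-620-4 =-95903722 / 156195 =-614.00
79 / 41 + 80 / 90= 1039 / 369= 2.82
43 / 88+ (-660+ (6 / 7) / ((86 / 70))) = -2492951 / 3784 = -658.81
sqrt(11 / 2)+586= sqrt(22) / 2+586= 588.35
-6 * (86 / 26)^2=-11094 / 169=-65.64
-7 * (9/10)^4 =-45927/10000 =-4.59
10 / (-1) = -10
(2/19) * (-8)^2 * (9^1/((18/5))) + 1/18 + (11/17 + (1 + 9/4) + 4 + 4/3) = 303817/11628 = 26.13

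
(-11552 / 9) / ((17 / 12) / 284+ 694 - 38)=-13123072 / 6706995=-1.96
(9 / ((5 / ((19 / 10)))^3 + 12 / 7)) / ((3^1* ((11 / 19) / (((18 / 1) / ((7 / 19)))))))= 66854673 / 5265194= 12.70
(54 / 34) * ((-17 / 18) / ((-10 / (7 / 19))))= 21 / 380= 0.06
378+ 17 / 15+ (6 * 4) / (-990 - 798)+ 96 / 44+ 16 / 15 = 3133509 / 8195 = 382.37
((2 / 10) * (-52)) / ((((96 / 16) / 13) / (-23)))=7774 / 15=518.27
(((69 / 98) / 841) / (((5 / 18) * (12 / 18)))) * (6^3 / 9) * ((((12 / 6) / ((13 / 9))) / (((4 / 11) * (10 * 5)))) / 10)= 553311 / 669646250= 0.00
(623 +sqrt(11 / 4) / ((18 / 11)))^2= 6853 * sqrt(11) / 18 +503016515 / 1296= 389392.74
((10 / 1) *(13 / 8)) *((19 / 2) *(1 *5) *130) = 401375 / 4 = 100343.75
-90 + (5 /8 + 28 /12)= -2089 /24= -87.04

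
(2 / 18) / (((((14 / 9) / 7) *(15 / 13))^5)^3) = 81606846507904217972511 / 1000000000000000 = 81606846.51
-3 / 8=-0.38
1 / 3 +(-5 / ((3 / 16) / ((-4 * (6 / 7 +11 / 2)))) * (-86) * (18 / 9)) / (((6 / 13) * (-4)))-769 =3931654 / 63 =62407.21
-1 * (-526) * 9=4734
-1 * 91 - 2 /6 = -274 /3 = -91.33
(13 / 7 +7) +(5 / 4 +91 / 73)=23207 / 2044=11.35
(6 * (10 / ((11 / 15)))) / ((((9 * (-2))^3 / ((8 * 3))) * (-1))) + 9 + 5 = 4258 / 297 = 14.34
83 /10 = 8.30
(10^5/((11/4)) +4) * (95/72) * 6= 3167015/11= 287910.45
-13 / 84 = -0.15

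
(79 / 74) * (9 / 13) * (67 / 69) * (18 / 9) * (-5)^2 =396975 / 11063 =35.88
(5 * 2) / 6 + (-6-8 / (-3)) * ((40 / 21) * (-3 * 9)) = 173.10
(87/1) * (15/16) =1305/16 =81.56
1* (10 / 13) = 10 / 13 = 0.77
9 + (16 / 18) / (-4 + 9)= 413 / 45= 9.18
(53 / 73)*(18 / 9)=106 / 73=1.45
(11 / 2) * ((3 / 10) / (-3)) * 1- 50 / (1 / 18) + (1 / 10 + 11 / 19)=-899.87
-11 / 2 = -5.50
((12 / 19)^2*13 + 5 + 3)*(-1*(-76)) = 19040 / 19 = 1002.11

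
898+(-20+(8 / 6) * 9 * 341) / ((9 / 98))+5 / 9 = 407143 / 9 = 45238.11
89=89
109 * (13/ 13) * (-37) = -4033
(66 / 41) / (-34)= -33 / 697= -0.05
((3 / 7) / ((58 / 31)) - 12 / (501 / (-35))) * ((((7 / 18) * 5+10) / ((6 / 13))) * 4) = 202276945 / 1830654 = 110.49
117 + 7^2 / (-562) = 65705 / 562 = 116.91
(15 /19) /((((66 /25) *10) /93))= 2325 /836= 2.78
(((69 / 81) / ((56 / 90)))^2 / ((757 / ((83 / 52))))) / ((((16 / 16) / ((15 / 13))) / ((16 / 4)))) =5488375 / 300898416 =0.02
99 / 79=1.25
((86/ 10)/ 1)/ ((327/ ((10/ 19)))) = 86/ 6213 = 0.01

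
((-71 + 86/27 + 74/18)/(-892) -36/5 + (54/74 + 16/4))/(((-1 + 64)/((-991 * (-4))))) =-1513142044/10024965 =-150.94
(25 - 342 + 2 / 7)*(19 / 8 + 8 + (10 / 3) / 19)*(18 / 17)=-1882233 / 532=-3538.03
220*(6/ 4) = 330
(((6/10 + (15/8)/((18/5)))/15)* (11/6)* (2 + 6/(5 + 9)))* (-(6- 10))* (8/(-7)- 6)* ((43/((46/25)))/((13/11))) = -594832975/3164616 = -187.96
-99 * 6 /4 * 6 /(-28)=891 /28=31.82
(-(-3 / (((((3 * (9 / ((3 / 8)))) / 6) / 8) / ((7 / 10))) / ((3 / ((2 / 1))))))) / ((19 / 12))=126 / 95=1.33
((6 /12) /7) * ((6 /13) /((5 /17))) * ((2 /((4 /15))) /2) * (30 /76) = 2295 /13832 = 0.17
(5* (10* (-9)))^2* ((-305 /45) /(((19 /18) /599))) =-778857631.58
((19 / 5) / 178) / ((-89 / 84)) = -798 / 39605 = -0.02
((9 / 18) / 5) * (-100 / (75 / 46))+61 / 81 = -2179 / 405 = -5.38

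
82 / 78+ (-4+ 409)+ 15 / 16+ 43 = 280793 / 624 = 449.99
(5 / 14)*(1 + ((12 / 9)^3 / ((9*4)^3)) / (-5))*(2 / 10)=0.07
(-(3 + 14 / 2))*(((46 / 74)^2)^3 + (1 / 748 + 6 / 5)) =-12081462980497 / 959581676966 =-12.59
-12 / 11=-1.09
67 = 67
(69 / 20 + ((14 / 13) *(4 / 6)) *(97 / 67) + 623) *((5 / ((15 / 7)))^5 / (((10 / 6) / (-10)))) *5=-551145177779 / 423306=-1302001.81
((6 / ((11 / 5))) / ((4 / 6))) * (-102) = -4590 / 11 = -417.27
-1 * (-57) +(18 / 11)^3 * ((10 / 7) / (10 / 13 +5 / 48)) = 65164857 / 1015553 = 64.17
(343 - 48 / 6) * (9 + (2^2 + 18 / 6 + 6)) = 7370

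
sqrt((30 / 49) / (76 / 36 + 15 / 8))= 12 *sqrt(4305) / 2009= 0.39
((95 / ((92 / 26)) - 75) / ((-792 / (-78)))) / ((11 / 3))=-28795 / 22264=-1.29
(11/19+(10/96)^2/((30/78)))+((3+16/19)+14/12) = 245843/43776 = 5.62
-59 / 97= -0.61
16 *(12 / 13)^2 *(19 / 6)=43.17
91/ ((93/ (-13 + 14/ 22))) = -12376/ 1023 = -12.10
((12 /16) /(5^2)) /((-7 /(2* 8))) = -12 /175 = -0.07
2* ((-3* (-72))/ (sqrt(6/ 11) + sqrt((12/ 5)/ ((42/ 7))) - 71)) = 23760/ (-3905 + 11* sqrt(10) + 5* sqrt(66)) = -6.20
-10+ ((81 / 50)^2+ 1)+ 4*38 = 364061 / 2500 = 145.62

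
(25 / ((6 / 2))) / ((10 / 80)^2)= 1600 / 3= 533.33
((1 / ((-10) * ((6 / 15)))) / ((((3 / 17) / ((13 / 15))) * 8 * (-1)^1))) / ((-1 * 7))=-221 / 10080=-0.02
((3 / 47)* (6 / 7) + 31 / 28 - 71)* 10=-459535 / 658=-698.38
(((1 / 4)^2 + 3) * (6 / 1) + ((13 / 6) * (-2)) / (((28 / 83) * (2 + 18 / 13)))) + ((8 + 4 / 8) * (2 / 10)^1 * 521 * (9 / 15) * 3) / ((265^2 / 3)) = 95047293247 / 6488790000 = 14.65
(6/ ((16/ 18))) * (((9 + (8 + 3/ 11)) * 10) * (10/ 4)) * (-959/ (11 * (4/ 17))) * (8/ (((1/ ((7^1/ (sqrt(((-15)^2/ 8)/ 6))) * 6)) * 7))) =-1672687800 * sqrt(3)/ 121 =-23943638.47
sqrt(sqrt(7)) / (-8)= -7^(1 / 4) / 8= -0.20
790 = 790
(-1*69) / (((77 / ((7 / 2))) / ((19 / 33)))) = -437 / 242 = -1.81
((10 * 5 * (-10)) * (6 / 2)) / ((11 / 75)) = -112500 / 11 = -10227.27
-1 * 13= -13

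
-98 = -98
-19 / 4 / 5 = -19 / 20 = -0.95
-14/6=-2.33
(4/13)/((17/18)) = 72/221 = 0.33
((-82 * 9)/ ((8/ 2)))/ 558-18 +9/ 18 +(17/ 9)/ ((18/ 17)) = -16.05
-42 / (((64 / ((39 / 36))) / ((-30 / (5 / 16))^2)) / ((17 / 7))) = -15912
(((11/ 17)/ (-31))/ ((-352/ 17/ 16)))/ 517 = 1/ 32054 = 0.00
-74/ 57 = -1.30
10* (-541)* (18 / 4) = -24345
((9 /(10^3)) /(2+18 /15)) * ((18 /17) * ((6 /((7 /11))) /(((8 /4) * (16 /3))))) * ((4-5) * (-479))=3841101 /3046400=1.26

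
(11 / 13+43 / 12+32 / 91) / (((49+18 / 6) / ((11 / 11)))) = 5221 / 56784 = 0.09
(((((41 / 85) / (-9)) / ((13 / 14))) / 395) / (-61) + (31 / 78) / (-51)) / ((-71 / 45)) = 3733577 / 756149290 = 0.00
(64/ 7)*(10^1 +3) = 832/ 7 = 118.86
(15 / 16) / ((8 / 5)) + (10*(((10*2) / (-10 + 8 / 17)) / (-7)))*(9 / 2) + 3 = 137717 / 8064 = 17.08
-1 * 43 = -43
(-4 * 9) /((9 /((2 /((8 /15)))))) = -15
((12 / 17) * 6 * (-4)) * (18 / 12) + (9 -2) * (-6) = -67.41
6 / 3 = 2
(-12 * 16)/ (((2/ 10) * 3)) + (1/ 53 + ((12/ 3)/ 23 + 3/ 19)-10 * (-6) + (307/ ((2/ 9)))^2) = 176790933257/ 92644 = 1908282.60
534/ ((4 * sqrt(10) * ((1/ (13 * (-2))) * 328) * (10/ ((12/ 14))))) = -10413 * sqrt(10)/ 114800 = -0.29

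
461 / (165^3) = 461 / 4492125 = 0.00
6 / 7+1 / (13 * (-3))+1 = 500 / 273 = 1.83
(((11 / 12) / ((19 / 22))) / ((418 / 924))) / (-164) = -847 / 59204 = -0.01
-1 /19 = -0.05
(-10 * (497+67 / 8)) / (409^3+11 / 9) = -181935 / 2463045488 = -0.00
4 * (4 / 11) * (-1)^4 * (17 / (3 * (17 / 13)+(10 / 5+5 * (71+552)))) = 884 / 111573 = 0.01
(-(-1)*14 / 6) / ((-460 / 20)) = -7 / 69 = -0.10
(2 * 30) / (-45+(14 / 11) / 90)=-7425 / 5567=-1.33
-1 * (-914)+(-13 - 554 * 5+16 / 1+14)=-1839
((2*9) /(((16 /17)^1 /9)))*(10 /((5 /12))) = 4131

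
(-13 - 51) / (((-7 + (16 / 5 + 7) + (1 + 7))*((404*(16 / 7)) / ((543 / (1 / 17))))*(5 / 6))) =-27693 / 404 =-68.55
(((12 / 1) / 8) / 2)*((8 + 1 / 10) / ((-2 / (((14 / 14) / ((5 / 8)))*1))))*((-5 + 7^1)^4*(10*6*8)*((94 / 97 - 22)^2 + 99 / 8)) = -798384260448 / 47045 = -16970650.66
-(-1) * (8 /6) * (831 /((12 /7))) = 1939 /3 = 646.33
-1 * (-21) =21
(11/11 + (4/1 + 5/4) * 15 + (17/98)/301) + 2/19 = 89512327/1120924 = 79.86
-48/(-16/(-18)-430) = 216/1931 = 0.11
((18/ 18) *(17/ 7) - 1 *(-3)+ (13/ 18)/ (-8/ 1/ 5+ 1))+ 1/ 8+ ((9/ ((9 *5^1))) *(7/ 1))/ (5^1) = 175009/ 37800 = 4.63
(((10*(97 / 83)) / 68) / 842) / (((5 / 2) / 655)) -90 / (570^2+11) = 20536294805 / 386014412482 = 0.05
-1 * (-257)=257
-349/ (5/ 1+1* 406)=-349/ 411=-0.85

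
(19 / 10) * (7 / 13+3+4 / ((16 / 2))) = 399 / 52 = 7.67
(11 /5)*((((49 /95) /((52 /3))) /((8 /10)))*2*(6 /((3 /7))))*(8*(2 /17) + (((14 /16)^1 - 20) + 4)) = -21834351 /671840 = -32.50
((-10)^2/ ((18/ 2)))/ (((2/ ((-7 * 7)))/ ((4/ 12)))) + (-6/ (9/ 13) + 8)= -2468/ 27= -91.41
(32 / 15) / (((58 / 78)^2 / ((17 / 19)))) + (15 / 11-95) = -79257962 / 878845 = -90.18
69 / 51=23 / 17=1.35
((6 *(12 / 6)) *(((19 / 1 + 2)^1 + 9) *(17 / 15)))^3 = 67917312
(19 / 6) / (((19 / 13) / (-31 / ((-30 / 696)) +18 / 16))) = 1560.70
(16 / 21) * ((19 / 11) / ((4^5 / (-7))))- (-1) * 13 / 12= 2269 / 2112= 1.07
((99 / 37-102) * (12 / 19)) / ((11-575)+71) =44100 / 346579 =0.13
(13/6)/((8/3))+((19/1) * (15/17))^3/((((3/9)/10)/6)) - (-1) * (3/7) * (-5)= 466685627963/550256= 848124.56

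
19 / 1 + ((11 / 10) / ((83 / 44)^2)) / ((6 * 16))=7854791 / 413340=19.00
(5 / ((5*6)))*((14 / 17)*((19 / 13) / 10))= 0.02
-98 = -98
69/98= 0.70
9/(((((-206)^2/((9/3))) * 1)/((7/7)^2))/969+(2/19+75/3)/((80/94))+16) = 1046520/6988027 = 0.15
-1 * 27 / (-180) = 3 / 20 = 0.15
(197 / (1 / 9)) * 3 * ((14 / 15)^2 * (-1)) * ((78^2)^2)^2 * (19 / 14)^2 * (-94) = 27477635483364068381184 / 25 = 1099105419334562735247.36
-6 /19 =-0.32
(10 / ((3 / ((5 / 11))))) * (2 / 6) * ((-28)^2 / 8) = 4900 / 99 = 49.49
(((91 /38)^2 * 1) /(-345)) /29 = -8281 /14447220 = -0.00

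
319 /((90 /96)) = 5104 /15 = 340.27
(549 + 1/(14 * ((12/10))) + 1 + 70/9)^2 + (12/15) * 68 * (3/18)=98809531973/317520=311191.52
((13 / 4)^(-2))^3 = 4096 / 4826809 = 0.00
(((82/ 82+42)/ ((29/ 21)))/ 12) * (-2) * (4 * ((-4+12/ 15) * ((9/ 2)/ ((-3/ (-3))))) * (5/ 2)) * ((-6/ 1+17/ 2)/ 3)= 622.76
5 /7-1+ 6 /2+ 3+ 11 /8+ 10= 957 /56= 17.09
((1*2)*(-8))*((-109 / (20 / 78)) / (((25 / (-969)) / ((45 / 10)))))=-148291884 / 125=-1186335.07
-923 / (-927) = 923 / 927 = 1.00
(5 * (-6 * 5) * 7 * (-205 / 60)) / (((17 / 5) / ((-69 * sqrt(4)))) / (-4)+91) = 39.42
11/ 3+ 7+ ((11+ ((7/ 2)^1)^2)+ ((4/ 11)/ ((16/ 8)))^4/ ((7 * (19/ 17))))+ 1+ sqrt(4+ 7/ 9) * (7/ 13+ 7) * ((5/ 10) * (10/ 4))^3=6125 * sqrt(43)/ 1248+ 815902271/ 23367036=67.10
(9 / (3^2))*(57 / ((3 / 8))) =152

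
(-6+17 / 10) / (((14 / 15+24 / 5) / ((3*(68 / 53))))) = -153 / 53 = -2.89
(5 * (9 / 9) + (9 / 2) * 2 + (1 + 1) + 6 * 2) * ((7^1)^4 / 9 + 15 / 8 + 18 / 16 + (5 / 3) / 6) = 68054 / 9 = 7561.56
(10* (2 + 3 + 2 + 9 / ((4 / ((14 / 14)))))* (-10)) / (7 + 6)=-71.15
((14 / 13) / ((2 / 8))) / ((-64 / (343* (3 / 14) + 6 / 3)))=-1057 / 208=-5.08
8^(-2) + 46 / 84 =757 / 1344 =0.56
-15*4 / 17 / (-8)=15 / 34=0.44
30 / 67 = 0.45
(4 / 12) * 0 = 0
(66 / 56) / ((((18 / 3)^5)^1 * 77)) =1 / 508032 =0.00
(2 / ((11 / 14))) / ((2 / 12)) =168 / 11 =15.27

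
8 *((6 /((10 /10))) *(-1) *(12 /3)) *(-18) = 3456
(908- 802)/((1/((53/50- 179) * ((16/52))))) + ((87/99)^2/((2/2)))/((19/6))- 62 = -13147301008/2241525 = -5865.34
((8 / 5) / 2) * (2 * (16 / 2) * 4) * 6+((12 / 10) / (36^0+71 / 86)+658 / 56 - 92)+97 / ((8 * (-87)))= 124279393 / 546360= 227.47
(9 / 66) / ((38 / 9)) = 27 / 836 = 0.03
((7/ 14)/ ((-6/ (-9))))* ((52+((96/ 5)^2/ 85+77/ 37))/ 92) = 13779351/ 28934000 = 0.48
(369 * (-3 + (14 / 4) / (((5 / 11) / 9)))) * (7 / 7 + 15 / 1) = 1957176 / 5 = 391435.20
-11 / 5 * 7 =-77 / 5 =-15.40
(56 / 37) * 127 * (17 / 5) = 120904 / 185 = 653.54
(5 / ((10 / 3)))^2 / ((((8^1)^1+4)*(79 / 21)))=63 / 1264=0.05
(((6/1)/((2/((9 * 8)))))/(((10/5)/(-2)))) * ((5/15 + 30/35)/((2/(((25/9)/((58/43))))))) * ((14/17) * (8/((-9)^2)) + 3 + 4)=-74873750/39933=-1874.98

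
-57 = -57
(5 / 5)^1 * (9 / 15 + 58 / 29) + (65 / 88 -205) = -88731 / 440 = -201.66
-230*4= -920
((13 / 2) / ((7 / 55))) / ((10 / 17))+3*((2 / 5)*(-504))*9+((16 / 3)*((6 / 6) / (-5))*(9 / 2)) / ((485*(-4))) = -363697937 / 67900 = -5356.38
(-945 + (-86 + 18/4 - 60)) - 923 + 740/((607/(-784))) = -3599853/1214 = -2965.28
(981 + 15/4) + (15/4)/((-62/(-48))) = 122469/124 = 987.65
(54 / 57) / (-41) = -18 / 779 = -0.02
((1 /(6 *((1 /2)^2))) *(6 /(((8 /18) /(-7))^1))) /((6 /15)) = -315 /2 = -157.50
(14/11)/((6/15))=35/11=3.18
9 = 9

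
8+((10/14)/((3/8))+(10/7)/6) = 71/7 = 10.14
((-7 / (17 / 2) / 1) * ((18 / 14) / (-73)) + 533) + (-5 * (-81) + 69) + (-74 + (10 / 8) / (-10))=9261727 / 9928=932.89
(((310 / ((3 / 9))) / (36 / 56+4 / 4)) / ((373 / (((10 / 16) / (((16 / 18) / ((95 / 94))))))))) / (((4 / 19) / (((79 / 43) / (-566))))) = -20886602625 / 1256114943232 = -0.02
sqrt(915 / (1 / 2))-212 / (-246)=106 / 123 + sqrt(1830)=43.64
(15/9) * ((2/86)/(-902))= -5/116358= -0.00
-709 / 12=-59.08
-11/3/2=-11/6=-1.83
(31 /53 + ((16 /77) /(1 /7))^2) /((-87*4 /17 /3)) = -294423 /743908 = -0.40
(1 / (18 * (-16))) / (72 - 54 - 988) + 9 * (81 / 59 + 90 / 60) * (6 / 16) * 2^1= 319622819 / 16482240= 19.39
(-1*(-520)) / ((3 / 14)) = 7280 / 3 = 2426.67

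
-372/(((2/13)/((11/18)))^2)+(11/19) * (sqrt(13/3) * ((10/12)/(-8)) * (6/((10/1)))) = -633919/108 - 11 * sqrt(39)/912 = -5869.70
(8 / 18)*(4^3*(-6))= -512 / 3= -170.67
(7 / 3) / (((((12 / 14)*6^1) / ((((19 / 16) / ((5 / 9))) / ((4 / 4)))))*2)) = 0.48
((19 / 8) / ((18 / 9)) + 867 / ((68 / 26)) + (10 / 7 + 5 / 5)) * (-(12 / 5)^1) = -112599 / 140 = -804.28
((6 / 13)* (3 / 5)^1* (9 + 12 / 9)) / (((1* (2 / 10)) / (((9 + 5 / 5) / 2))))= 930 / 13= 71.54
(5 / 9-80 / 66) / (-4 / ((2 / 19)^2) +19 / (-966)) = 4186 / 2301717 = 0.00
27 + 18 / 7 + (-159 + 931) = 5611 / 7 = 801.57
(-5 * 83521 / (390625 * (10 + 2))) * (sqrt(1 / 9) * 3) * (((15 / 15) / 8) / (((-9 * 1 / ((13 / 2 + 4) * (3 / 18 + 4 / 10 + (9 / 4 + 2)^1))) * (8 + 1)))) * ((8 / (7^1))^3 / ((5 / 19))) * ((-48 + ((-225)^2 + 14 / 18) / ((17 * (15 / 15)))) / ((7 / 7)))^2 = 637813209265805312 / 1883724609375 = 338591.54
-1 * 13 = -13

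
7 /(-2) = -7 /2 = -3.50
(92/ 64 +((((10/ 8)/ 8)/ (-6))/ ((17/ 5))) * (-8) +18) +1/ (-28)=111173/ 5712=19.46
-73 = -73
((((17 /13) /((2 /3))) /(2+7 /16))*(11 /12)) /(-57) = -374 /28899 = -0.01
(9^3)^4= 282429536481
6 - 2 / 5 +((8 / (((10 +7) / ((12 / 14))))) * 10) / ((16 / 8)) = 4532 / 595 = 7.62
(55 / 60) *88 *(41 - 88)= -11374 / 3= -3791.33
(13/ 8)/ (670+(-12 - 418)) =13/ 1920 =0.01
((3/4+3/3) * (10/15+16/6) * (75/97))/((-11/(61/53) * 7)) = -7625/113102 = -0.07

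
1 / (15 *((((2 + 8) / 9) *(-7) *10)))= -3 / 3500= -0.00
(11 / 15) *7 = 77 / 15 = 5.13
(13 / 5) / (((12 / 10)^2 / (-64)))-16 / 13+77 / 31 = -414575 / 3627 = -114.30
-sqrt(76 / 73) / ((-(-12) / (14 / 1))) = -7*sqrt(1387) / 219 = -1.19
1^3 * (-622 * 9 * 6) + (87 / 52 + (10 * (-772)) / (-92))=-40068887 / 1196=-33502.41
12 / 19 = 0.63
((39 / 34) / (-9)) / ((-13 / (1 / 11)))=1 / 1122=0.00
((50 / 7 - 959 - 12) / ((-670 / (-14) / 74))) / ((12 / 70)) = -582491 / 67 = -8693.90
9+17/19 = 188/19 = 9.89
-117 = -117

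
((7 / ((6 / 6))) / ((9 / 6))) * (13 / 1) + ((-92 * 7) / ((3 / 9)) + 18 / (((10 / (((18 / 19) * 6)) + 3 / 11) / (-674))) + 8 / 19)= -539482150 / 68799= -7841.42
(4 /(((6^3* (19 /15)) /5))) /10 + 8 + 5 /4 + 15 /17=29476 /2907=10.14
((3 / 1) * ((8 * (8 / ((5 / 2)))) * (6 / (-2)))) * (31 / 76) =-8928 / 95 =-93.98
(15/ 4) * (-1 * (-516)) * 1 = 1935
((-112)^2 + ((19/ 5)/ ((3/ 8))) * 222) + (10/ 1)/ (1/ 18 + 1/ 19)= 14886.03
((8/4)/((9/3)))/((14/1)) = 0.05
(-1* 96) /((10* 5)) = -48 /25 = -1.92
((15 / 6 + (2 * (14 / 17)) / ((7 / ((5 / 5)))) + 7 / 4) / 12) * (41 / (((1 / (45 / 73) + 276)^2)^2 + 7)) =17092771875 / 6625762498143443072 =0.00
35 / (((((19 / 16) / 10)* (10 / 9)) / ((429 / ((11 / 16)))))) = 3144960 / 19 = 165524.21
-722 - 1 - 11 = -734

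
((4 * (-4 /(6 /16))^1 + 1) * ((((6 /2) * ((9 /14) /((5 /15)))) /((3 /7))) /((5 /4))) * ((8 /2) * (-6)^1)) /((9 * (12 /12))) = 1200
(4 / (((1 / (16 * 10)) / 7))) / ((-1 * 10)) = -448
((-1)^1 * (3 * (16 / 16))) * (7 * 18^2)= -6804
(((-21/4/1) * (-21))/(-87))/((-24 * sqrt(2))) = 49 * sqrt(2)/1856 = 0.04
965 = 965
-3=-3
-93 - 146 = -239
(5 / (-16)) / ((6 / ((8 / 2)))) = -5 / 24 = -0.21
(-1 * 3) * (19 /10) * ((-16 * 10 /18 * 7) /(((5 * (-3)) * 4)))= -266 /45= -5.91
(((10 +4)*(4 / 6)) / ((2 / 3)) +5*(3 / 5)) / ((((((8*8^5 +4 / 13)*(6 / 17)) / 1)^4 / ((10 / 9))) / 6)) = 202762678885 / 131099610374397492980235881472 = 0.00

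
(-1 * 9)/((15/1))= -3/5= -0.60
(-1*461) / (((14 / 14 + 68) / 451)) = -207911 / 69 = -3013.20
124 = 124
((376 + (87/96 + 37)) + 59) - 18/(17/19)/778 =472.88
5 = 5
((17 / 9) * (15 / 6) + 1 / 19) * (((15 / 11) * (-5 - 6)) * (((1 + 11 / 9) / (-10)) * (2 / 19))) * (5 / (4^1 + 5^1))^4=10206250 / 63950067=0.16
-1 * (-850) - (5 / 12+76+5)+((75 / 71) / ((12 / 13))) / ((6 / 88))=669133 / 852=785.37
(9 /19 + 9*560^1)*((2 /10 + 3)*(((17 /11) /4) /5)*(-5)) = -6512292 /1045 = -6231.86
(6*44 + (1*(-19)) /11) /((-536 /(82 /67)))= -118285 /197516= -0.60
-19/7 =-2.71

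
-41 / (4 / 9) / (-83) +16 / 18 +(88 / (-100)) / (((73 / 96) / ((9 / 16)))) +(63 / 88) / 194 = 31491029633 / 23273830800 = 1.35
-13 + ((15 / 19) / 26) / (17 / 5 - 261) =-8271611 / 636272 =-13.00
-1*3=-3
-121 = -121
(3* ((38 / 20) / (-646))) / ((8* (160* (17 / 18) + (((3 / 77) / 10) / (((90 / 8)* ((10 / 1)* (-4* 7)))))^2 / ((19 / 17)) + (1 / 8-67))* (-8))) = 155247159375 / 94854864399168208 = 0.00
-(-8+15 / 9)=19 / 3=6.33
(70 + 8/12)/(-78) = -106/117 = -0.91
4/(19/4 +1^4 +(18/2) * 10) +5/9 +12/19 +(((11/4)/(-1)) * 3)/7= 92311/1833804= 0.05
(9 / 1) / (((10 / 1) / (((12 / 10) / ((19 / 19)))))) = 27 / 25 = 1.08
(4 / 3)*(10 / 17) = 40 / 51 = 0.78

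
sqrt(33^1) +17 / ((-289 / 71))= 1.57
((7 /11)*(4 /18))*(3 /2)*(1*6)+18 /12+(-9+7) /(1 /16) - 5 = -753 /22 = -34.23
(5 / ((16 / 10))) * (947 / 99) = 23675 / 792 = 29.89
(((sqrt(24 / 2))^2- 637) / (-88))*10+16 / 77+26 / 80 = 71.56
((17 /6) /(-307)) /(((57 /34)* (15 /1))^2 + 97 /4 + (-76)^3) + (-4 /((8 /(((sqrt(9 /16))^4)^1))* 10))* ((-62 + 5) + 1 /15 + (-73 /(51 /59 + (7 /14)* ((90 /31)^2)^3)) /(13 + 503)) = 692853875032595035681221993799 /769230288948506338551364300800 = 0.90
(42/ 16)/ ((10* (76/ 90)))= 189/ 608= 0.31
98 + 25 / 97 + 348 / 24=21875 / 194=112.76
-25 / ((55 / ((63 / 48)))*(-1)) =105 / 176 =0.60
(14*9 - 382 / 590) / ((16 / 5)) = 36979 / 944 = 39.17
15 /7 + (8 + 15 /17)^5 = 549540378112 /9938999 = 55291.32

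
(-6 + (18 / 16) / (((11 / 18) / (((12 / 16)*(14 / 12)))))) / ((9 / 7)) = -3605 / 1056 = -3.41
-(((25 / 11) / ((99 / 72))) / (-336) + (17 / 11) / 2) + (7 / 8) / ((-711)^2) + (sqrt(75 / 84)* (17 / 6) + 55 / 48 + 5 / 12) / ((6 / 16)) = 11642491573 / 3425410296 + 170* sqrt(7) / 63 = 10.54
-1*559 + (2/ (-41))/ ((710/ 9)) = -8136254/ 14555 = -559.00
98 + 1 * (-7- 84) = 7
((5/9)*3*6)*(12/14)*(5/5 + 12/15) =108/7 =15.43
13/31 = 0.42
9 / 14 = 0.64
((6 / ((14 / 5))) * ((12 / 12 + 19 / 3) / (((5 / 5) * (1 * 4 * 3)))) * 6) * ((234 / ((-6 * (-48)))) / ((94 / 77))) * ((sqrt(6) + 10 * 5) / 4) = 7865 * sqrt(6) / 6016 + 196625 / 3008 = 68.57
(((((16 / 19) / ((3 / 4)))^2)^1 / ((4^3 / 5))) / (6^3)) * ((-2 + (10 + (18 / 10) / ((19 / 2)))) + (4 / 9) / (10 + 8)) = 505664 / 135005697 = 0.00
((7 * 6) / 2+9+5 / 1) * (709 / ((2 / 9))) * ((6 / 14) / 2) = 95715 / 4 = 23928.75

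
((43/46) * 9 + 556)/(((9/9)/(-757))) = -19653991/46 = -427260.67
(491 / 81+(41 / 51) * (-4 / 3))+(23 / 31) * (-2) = 149659 / 42687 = 3.51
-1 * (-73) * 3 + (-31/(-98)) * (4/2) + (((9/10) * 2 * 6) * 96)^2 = 1317087994/1225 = 1075173.87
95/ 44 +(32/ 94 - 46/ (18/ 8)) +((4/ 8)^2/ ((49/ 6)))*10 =-16086379/ 911988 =-17.64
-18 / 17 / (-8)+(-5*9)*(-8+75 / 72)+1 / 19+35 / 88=2229207 / 7106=313.71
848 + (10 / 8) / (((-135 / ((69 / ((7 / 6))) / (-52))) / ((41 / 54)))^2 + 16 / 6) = 221175655525999 / 260820332768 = 848.00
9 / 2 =4.50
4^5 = 1024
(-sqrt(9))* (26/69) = -26/23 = -1.13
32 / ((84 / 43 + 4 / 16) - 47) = -5504 / 7705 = -0.71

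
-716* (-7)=5012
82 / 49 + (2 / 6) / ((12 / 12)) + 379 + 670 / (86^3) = 17812161469 / 46750116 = 381.01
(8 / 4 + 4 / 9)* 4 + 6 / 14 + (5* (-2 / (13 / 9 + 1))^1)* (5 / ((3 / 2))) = -2377 / 693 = -3.43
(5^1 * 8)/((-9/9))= -40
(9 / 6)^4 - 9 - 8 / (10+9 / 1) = -1325 / 304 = -4.36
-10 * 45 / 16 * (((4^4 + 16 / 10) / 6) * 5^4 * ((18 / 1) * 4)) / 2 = -27168750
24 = 24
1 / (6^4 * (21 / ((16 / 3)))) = 1 / 5103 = 0.00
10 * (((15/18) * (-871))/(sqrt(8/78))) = -21775 * sqrt(39)/6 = -22664.14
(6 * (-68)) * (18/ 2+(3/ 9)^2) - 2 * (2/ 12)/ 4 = -44609/ 12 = -3717.42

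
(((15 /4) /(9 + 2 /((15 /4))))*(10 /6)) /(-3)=-125 /572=-0.22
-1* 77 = -77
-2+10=8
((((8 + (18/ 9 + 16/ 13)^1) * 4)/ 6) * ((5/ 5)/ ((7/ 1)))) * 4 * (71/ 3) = 82928/ 819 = 101.26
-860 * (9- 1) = -6880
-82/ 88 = -41/ 44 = -0.93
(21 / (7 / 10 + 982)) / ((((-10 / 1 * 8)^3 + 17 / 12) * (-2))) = 1260 / 60376920941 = 0.00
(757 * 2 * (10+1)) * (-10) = -166540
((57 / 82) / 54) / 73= 19 / 107748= 0.00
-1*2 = -2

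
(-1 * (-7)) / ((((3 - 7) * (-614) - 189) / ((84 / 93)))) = 196 / 70277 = 0.00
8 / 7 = 1.14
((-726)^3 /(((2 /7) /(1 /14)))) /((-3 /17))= 542097666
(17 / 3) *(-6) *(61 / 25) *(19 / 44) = -19703 / 550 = -35.82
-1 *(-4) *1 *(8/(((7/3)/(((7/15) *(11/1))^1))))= 70.40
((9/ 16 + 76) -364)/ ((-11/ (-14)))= -32193/ 88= -365.83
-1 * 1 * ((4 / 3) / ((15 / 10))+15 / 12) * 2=-77 / 18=-4.28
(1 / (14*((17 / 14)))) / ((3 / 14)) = 0.27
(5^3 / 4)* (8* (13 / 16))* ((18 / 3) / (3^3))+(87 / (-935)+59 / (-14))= 9620731 / 235620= 40.83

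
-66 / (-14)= 33 / 7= 4.71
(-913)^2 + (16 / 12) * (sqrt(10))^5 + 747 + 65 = 400 * sqrt(10) / 3 + 834381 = 834802.64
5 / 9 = 0.56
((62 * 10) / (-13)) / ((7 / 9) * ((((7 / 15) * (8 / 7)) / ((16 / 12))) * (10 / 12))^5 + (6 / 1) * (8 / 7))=-6.95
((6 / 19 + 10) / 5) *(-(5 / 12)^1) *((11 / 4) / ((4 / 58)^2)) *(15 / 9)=-2266495 / 2736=-828.40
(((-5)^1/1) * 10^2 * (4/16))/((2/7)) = -875/2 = -437.50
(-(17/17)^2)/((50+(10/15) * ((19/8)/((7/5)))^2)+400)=-4704/2125825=-0.00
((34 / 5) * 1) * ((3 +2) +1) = 204 / 5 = 40.80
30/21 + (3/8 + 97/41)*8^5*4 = 359250.60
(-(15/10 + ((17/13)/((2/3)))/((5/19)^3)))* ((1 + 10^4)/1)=-1773597342/1625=-1091444.52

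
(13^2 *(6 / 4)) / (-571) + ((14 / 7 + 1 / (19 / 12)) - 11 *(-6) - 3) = 1414441 / 21698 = 65.19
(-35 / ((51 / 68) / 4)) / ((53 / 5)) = -2800 / 159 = -17.61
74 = 74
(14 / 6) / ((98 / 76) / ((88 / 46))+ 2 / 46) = 269192 / 82779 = 3.25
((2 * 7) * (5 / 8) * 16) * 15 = 2100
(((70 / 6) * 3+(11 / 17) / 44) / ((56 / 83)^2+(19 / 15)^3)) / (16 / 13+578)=0.02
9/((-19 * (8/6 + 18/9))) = -27/190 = -0.14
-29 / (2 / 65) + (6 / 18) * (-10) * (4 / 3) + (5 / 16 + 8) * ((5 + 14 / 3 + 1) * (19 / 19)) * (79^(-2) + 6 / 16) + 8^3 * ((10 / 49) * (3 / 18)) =-9867095509 / 11009124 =-896.27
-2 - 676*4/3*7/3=-18946/9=-2105.11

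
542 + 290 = 832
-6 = -6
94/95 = 0.99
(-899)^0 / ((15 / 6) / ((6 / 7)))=12 / 35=0.34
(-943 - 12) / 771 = -955 / 771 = -1.24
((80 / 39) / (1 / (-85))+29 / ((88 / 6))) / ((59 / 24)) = -591614 / 8437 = -70.12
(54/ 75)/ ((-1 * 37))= -18/ 925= -0.02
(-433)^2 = 187489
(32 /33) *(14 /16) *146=4088 /33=123.88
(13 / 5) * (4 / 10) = 26 / 25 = 1.04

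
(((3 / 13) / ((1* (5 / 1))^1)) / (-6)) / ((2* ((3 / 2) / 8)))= -4 / 195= -0.02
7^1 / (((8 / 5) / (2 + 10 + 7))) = 665 / 8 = 83.12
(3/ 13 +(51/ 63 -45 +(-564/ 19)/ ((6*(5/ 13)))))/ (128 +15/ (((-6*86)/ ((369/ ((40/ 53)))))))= -2027812576/ 4060668885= -0.50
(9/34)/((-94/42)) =-189/1598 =-0.12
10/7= 1.43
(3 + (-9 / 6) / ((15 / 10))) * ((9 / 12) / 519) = 1 / 346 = 0.00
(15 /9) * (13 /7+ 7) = 14.76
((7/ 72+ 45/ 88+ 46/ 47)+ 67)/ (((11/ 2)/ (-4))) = -2553094/ 51183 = -49.88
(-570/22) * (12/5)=-684/11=-62.18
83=83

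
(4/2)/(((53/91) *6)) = 91/159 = 0.57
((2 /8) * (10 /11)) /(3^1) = 5 /66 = 0.08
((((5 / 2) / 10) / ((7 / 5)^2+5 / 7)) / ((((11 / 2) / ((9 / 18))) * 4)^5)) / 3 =175 / 926169513984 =0.00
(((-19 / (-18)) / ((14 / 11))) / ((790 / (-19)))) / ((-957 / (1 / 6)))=361 / 103919760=0.00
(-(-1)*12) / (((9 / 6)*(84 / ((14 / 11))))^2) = 4 / 3267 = 0.00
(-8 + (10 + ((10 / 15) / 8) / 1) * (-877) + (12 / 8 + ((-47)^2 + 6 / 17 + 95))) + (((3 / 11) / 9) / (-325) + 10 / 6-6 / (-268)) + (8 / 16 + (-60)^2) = -143806127731 / 48863100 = -2943.04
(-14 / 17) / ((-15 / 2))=28 / 255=0.11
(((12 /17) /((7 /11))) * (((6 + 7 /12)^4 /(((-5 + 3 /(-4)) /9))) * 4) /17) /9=-428450891 /5025132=-85.26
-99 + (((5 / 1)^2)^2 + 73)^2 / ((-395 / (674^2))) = -221325123409 / 395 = -560316768.12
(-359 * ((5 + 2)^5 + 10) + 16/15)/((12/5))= -90559529/36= -2515542.47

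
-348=-348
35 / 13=2.69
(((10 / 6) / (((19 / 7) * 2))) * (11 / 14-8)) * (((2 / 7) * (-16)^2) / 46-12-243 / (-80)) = 9590657 / 587328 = 16.33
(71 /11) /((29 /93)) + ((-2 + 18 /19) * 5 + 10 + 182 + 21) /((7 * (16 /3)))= 17828463 /678832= 26.26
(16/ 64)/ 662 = 1/ 2648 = 0.00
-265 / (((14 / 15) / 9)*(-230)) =7155 / 644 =11.11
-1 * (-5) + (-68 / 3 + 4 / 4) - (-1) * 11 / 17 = -817 / 51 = -16.02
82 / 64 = 41 / 32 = 1.28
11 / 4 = 2.75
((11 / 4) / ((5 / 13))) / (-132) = -13 / 240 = -0.05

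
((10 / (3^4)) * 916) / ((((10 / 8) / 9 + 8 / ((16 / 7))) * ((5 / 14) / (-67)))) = -6873664 / 1179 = -5830.08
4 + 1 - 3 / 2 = 7 / 2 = 3.50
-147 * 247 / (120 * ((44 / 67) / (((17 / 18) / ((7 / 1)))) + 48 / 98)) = -675480533 / 11959680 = -56.48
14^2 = 196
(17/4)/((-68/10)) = -5/8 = -0.62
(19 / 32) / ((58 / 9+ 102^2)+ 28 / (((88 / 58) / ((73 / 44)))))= 20691 / 363850136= 0.00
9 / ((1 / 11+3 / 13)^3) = 26317863 / 97336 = 270.38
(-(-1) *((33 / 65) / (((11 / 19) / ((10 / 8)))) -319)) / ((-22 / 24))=346.80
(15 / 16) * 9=135 / 16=8.44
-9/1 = -9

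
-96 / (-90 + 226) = -12 / 17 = -0.71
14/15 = 0.93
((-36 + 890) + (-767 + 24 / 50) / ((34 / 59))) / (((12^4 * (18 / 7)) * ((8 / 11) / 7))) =-218142463 / 2538086400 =-0.09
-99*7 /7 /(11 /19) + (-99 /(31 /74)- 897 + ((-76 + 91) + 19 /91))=-3636590 /2821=-1289.11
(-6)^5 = -7776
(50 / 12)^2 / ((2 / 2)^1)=625 / 36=17.36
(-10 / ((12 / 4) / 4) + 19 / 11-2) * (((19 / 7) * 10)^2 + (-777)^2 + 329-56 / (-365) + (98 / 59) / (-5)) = -57309308201336 / 6964419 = -8228871.38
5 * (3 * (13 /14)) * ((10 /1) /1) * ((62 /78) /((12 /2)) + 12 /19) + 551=524623 /798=657.42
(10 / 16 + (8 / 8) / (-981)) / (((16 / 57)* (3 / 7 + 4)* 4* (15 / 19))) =12374719 / 77852160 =0.16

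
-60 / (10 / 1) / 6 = -1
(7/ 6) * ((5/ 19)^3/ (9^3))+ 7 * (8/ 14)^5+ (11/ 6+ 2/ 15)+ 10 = 2231796929822/ 180082599165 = 12.39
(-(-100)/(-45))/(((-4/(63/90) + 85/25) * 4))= 175/729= 0.24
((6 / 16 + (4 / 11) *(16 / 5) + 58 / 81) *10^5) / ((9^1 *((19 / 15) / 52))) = 52232050000 / 50787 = 1028453.15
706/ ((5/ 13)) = 9178/ 5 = 1835.60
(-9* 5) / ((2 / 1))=-45 / 2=-22.50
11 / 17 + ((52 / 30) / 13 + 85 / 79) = 37396 / 20145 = 1.86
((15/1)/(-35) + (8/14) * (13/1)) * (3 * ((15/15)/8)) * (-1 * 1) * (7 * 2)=-147/4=-36.75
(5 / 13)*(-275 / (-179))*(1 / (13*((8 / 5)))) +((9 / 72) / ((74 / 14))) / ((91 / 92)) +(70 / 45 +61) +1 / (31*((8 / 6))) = 156470469647 / 2498248584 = 62.63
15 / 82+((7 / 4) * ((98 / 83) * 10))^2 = 241283785 / 564898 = 427.13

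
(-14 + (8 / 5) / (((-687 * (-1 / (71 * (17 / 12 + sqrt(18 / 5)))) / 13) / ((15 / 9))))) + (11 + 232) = 7384 * sqrt(10) / 3435 + 1447289 / 6183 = 240.87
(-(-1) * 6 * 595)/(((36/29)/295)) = 5090225/6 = 848370.83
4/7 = 0.57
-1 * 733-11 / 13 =-9540 / 13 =-733.85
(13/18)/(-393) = -13/7074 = -0.00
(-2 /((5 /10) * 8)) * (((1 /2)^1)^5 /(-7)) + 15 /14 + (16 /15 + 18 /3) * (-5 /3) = -43159 /4032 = -10.70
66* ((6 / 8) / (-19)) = -99 / 38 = -2.61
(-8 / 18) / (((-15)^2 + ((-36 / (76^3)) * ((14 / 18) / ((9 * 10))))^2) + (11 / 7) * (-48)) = -0.00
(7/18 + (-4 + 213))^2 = 14205361/324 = 43843.71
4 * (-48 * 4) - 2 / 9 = -6914 / 9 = -768.22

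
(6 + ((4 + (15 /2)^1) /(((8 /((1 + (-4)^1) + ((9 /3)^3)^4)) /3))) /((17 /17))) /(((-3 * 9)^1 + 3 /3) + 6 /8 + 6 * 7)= 18334659 /134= 136825.81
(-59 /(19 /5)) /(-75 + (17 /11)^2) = 35695 /166934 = 0.21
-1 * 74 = -74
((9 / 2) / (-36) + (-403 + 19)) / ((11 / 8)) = -3073 / 11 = -279.36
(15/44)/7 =15/308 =0.05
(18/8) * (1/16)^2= 9/1024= 0.01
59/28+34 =1011/28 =36.11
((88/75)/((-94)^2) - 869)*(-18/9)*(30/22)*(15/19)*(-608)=-2512958016/2209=-1137599.83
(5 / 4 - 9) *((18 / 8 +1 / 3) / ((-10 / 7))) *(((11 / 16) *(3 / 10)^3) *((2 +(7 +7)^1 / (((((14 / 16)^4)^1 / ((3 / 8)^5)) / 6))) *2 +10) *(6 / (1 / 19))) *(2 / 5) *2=29994187113 / 78400000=382.58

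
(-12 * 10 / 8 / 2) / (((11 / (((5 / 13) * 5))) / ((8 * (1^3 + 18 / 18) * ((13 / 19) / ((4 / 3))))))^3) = -202500000 / 9129329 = -22.18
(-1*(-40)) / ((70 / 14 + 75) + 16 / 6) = 15 / 31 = 0.48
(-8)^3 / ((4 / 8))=-1024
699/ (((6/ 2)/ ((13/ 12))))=252.42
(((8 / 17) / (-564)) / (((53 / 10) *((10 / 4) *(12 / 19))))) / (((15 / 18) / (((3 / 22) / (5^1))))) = -38 / 11645425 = -0.00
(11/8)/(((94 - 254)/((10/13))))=-11/1664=-0.01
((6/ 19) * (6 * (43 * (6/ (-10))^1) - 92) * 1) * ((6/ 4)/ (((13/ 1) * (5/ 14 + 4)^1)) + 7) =-41255088/ 75335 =-547.62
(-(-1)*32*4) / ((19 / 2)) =256 / 19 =13.47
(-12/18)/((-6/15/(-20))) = -100/3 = -33.33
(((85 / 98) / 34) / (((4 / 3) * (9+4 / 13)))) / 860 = 39 / 16316608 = 0.00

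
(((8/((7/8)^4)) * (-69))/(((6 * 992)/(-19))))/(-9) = -223744/669879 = -0.33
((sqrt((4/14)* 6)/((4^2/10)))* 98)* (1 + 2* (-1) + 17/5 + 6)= 147* sqrt(21)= 673.64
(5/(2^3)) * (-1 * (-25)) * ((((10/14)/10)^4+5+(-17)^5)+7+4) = -6818076481875/307328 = -22185015.62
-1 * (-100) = 100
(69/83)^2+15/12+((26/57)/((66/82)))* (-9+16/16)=-134384759/51832836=-2.59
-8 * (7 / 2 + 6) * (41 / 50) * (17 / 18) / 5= -11.77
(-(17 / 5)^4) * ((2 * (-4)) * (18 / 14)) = 1374.52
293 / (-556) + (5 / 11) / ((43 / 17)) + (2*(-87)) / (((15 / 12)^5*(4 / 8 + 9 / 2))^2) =-70279864625937 / 64206054687500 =-1.09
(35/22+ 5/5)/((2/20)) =285/11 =25.91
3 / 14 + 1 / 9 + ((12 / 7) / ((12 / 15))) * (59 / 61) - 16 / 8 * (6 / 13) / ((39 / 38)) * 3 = -55711 / 185562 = -0.30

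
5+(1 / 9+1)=6.11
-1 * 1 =-1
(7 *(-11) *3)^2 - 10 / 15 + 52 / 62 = 53361.17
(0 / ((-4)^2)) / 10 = 0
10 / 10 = 1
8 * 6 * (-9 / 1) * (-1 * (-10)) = -4320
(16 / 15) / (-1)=-16 / 15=-1.07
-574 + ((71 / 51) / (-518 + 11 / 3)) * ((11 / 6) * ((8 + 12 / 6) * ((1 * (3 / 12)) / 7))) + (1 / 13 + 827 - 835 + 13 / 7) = -16615605557 / 28644252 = -580.07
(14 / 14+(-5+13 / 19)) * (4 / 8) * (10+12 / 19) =-6363 / 361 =-17.63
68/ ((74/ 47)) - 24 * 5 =-2842/ 37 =-76.81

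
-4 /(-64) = 1 /16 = 0.06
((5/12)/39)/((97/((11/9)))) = 55/408564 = 0.00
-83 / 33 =-2.52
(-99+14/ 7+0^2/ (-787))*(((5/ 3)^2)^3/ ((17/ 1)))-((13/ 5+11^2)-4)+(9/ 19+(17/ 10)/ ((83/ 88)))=-23415455032/ 97718805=-239.62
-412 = -412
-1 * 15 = -15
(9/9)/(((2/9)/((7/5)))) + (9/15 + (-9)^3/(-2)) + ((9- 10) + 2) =372.40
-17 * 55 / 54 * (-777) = 242165 / 18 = 13453.61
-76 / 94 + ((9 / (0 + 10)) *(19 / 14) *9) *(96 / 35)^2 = 165025982 / 2015125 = 81.89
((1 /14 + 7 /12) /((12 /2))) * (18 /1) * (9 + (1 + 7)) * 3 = 2805 /28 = 100.18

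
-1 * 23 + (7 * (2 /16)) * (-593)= -4335 /8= -541.88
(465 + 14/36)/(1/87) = 242933/6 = 40488.83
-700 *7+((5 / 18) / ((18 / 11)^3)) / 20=-2057528269 / 419904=-4900.00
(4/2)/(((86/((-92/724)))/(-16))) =368/7783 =0.05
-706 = -706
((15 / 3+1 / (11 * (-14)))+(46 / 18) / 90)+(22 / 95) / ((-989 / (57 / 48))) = 1239013889 / 246735720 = 5.02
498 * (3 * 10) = 14940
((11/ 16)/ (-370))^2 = 121/ 35046400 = 0.00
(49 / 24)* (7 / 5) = 343 / 120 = 2.86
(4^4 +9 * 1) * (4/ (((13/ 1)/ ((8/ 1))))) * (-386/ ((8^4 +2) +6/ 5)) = -1022900/ 16653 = -61.42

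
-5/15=-1/3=-0.33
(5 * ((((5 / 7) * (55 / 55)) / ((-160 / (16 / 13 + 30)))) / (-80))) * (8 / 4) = 29 / 1664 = 0.02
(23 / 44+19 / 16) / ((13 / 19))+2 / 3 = 21733 / 6864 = 3.17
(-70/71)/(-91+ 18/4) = 140/12283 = 0.01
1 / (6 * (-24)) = -0.01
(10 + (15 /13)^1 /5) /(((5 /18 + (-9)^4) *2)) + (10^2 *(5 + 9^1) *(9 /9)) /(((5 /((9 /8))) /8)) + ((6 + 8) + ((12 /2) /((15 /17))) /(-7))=136117056279 /53736865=2533.03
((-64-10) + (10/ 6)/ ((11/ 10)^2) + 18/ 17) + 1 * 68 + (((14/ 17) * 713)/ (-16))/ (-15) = -91923/ 82280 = -1.12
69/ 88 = 0.78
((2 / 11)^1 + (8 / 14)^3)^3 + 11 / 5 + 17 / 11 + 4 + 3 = 2899154885177 / 268553254585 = 10.80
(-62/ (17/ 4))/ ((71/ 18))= -4464/ 1207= -3.70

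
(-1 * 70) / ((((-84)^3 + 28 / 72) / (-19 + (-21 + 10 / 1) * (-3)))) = 504 / 304819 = 0.00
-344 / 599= -0.57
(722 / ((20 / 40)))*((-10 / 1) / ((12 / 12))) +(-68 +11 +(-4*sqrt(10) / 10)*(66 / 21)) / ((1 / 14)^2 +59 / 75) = -168905060 / 11639 -18480*sqrt(10) / 11639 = -14517.01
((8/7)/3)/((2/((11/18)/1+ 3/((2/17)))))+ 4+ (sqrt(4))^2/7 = 1804/189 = 9.54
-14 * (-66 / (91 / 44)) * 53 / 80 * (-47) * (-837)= 756843021 / 65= 11643738.78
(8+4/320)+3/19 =12419/1520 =8.17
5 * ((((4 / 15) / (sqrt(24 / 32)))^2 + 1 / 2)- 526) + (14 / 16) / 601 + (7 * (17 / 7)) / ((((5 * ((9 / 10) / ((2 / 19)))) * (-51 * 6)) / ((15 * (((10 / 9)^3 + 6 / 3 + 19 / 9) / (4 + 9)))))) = -307035213008509 / 116875292040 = -2627.03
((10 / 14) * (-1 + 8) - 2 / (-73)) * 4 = 1468 / 73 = 20.11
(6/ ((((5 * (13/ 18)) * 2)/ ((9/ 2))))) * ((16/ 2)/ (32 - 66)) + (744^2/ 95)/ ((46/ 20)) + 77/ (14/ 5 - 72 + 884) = 711748419947/ 281039070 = 2532.56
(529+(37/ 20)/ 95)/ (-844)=-1005137/ 1603600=-0.63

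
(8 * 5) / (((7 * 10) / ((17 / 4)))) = 17 / 7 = 2.43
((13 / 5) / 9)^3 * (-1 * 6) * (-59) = 259246 / 30375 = 8.53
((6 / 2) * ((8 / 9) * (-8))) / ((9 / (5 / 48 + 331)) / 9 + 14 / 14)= -21.27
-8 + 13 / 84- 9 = -1415 / 84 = -16.85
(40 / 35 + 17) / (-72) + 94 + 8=101.75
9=9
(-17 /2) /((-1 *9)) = 17 /18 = 0.94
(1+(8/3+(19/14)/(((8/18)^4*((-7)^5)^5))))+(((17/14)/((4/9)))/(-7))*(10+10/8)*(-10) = 686007942728128038561465991/14419169798626950613476864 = 47.58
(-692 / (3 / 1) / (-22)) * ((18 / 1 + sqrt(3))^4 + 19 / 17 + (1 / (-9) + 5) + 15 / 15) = 2715408 * sqrt(3) / 11 + 5866801258 / 5049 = 1589538.79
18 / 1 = 18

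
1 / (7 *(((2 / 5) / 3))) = 15 / 14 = 1.07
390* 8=3120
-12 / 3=-4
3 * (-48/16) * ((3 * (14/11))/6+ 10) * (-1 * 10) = 10530/11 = 957.27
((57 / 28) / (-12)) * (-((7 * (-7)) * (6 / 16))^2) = 58653 / 1024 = 57.28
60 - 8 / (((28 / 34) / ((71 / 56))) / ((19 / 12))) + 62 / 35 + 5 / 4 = 255901 / 5880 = 43.52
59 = 59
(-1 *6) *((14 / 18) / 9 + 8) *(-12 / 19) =30.64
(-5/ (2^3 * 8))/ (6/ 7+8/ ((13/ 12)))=-91/ 9600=-0.01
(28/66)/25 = 14/825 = 0.02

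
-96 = -96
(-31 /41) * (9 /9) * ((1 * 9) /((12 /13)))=-1209 /164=-7.37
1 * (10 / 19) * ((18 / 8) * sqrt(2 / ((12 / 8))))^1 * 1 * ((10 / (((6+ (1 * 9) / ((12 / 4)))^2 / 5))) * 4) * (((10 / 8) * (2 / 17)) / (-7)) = -2500 * sqrt(3) / 61047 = -0.07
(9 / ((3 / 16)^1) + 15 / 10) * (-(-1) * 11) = 1089 / 2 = 544.50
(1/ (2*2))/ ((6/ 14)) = 0.58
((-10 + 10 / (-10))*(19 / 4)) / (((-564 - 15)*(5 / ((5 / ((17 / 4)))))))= 209 / 9843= 0.02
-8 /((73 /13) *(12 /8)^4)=-1664 /5913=-0.28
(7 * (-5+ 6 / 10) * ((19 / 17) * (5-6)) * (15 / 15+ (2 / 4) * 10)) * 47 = 825132 / 85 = 9707.44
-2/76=-1/38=-0.03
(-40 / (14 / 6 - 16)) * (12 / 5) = 288 / 41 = 7.02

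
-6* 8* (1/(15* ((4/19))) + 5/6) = -276/5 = -55.20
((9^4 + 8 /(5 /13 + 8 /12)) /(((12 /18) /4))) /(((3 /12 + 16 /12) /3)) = 58171608 /779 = 74674.72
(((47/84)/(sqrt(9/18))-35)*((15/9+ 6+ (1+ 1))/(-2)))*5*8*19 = 385700/3-129485*sqrt(2)/63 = 125660.01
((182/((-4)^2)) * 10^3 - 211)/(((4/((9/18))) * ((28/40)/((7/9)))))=13955/9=1550.56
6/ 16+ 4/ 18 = 43/ 72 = 0.60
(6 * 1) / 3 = 2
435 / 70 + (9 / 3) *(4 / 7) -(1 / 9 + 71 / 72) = 3443 / 504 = 6.83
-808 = -808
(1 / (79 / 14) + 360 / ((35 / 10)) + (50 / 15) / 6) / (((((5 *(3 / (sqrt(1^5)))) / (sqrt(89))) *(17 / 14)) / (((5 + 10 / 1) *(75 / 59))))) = 25778350 *sqrt(89) / 237711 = 1023.06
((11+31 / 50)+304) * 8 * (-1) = -63124 / 25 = -2524.96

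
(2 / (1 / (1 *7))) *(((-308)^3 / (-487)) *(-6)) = -2454321408 / 487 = -5039674.35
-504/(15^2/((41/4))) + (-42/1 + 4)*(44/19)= -2774/25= -110.96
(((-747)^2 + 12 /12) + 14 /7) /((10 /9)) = 502210.80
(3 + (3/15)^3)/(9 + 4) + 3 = 5251/1625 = 3.23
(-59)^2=3481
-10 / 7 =-1.43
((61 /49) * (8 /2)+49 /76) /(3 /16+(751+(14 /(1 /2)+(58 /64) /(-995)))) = 166722200 /23097459231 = 0.01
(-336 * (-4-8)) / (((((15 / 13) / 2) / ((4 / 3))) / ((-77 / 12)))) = -896896 / 15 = -59793.07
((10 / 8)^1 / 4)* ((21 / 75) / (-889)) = -1 / 10160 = -0.00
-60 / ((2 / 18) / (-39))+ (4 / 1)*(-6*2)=21012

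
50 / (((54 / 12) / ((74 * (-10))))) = -74000 / 9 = -8222.22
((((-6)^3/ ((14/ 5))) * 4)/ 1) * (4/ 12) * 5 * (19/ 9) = -7600/ 7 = -1085.71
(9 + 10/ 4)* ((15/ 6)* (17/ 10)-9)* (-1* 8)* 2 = 874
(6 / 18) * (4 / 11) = 4 / 33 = 0.12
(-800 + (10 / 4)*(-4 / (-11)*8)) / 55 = -1744 / 121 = -14.41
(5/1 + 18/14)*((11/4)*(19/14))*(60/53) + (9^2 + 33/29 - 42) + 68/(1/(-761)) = -3892274086/75313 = -51681.30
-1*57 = -57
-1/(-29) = 1/29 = 0.03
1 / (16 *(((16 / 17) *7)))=17 / 1792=0.01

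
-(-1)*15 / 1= 15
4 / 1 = 4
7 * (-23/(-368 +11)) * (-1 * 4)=-92/51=-1.80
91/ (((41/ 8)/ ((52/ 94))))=18928/ 1927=9.82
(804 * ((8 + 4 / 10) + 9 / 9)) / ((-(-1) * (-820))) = -9447 / 1025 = -9.22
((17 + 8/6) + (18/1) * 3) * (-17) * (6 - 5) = -3689/3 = -1229.67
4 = 4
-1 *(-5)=5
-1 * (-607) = 607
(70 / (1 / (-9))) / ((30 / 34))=-714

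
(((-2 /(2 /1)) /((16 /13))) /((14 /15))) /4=-195 /896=-0.22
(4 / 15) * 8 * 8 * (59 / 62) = 7552 / 465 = 16.24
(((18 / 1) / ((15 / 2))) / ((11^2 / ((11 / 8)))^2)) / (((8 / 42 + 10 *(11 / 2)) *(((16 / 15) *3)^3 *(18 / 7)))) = 1225 / 18381406208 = 0.00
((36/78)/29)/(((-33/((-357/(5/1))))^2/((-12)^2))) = 12235104/1140425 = 10.73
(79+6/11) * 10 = 8750/11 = 795.45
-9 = -9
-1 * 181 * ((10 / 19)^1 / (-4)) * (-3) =-2715 / 38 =-71.45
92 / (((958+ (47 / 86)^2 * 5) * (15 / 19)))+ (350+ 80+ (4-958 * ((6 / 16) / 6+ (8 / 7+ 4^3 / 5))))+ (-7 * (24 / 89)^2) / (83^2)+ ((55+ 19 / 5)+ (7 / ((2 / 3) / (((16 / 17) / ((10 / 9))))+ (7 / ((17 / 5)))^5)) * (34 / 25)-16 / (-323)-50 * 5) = -40091182228309419328082964716470501 / 3043225934648280595761946119000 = -13173.91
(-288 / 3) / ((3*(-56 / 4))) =16 / 7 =2.29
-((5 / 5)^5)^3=-1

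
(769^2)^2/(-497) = -349707832321/497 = -703637489.58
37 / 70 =0.53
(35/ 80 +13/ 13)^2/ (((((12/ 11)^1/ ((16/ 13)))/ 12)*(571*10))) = 0.00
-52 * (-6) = 312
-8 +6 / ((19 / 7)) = -110 / 19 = -5.79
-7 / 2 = -3.50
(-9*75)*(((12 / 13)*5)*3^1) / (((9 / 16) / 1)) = -16615.38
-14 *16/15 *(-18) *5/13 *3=4032/13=310.15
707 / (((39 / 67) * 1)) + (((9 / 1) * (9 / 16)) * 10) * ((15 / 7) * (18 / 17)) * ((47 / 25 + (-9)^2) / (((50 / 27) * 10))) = 1728.66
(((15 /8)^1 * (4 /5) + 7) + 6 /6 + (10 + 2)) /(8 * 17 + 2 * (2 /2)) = 43 /276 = 0.16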